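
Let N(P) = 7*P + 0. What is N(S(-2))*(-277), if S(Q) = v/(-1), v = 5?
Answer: 9695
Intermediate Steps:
S(Q) = -5 (S(Q) = 5/(-1) = 5*(-1) = -5)
N(P) = 7*P
N(S(-2))*(-277) = (7*(-5))*(-277) = -35*(-277) = 9695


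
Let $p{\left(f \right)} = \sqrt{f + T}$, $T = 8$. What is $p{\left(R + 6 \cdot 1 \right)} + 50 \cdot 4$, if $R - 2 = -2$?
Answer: $200 + \sqrt{14} \approx 203.74$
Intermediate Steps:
$R = 0$ ($R = 2 - 2 = 0$)
$p{\left(f \right)} = \sqrt{8 + f}$ ($p{\left(f \right)} = \sqrt{f + 8} = \sqrt{8 + f}$)
$p{\left(R + 6 \cdot 1 \right)} + 50 \cdot 4 = \sqrt{8 + \left(0 + 6 \cdot 1\right)} + 50 \cdot 4 = \sqrt{8 + \left(0 + 6\right)} + 200 = \sqrt{8 + 6} + 200 = \sqrt{14} + 200 = 200 + \sqrt{14}$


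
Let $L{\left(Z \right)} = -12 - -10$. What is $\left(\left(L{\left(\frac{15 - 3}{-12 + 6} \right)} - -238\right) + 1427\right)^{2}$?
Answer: $2765569$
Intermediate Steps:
$L{\left(Z \right)} = -2$ ($L{\left(Z \right)} = -12 + 10 = -2$)
$\left(\left(L{\left(\frac{15 - 3}{-12 + 6} \right)} - -238\right) + 1427\right)^{2} = \left(\left(-2 - -238\right) + 1427\right)^{2} = \left(\left(-2 + 238\right) + 1427\right)^{2} = \left(236 + 1427\right)^{2} = 1663^{2} = 2765569$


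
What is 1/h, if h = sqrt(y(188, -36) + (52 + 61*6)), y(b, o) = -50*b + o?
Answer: -I*sqrt(1002)/3006 ≈ -0.01053*I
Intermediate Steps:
y(b, o) = o - 50*b
h = 3*I*sqrt(1002) (h = sqrt((-36 - 50*188) + (52 + 61*6)) = sqrt((-36 - 9400) + (52 + 366)) = sqrt(-9436 + 418) = sqrt(-9018) = 3*I*sqrt(1002) ≈ 94.963*I)
1/h = 1/(3*I*sqrt(1002)) = -I*sqrt(1002)/3006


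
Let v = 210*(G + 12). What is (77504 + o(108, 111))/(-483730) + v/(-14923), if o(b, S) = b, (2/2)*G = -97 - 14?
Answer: 4449271412/3609351395 ≈ 1.2327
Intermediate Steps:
G = -111 (G = -97 - 14 = -111)
v = -20790 (v = 210*(-111 + 12) = 210*(-99) = -20790)
(77504 + o(108, 111))/(-483730) + v/(-14923) = (77504 + 108)/(-483730) - 20790/(-14923) = 77612*(-1/483730) - 20790*(-1/14923) = -38806/241865 + 20790/14923 = 4449271412/3609351395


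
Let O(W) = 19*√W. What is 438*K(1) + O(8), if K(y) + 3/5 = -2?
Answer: -5694/5 + 38*√2 ≈ -1085.1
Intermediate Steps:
K(y) = -13/5 (K(y) = -⅗ - 2 = -13/5)
438*K(1) + O(8) = 438*(-13/5) + 19*√8 = -5694/5 + 19*(2*√2) = -5694/5 + 38*√2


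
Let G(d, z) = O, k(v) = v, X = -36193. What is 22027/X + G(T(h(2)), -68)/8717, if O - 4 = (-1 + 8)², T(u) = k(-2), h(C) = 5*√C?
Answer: -190091130/315494381 ≈ -0.60252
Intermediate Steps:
T(u) = -2
O = 53 (O = 4 + (-1 + 8)² = 4 + 7² = 4 + 49 = 53)
G(d, z) = 53
22027/X + G(T(h(2)), -68)/8717 = 22027/(-36193) + 53/8717 = 22027*(-1/36193) + 53*(1/8717) = -22027/36193 + 53/8717 = -190091130/315494381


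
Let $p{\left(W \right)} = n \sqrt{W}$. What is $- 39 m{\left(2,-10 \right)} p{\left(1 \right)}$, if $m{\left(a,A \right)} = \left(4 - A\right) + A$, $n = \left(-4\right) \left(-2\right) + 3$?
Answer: $-1716$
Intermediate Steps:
$n = 11$ ($n = 8 + 3 = 11$)
$m{\left(a,A \right)} = 4$
$p{\left(W \right)} = 11 \sqrt{W}$
$- 39 m{\left(2,-10 \right)} p{\left(1 \right)} = \left(-39\right) 4 \cdot 11 \sqrt{1} = - 156 \cdot 11 \cdot 1 = \left(-156\right) 11 = -1716$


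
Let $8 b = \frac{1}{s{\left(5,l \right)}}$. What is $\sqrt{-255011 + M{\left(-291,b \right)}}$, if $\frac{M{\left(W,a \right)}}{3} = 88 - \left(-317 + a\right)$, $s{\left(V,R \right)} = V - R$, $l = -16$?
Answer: $\frac{i \sqrt{198976078}}{28} \approx 503.78 i$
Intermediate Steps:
$b = \frac{1}{168}$ ($b = \frac{1}{8 \left(5 - -16\right)} = \frac{1}{8 \left(5 + 16\right)} = \frac{1}{8 \cdot 21} = \frac{1}{8} \cdot \frac{1}{21} = \frac{1}{168} \approx 0.0059524$)
$M{\left(W,a \right)} = 1215 - 3 a$ ($M{\left(W,a \right)} = 3 \left(88 - \left(-317 + a\right)\right) = 3 \left(405 - a\right) = 1215 - 3 a$)
$\sqrt{-255011 + M{\left(-291,b \right)}} = \sqrt{-255011 + \left(1215 - \frac{1}{56}\right)} = \sqrt{-255011 + \frac{68039}{56}} = \sqrt{- \frac{14212577}{56}} = \frac{i \sqrt{198976078}}{28}$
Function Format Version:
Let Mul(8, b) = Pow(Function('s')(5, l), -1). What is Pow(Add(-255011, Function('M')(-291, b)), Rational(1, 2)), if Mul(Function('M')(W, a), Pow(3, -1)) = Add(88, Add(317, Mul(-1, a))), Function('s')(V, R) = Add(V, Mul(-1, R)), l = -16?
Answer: Mul(Rational(1, 28), I, Pow(198976078, Rational(1, 2))) ≈ Mul(503.78, I)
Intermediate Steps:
b = Rational(1, 168) (b = Mul(Rational(1, 8), Pow(Add(5, Mul(-1, -16)), -1)) = Mul(Rational(1, 8), Pow(Add(5, 16), -1)) = Mul(Rational(1, 8), Pow(21, -1)) = Mul(Rational(1, 8), Rational(1, 21)) = Rational(1, 168) ≈ 0.0059524)
Function('M')(W, a) = Add(1215, Mul(-3, a)) (Function('M')(W, a) = Mul(3, Add(88, Add(317, Mul(-1, a)))) = Mul(3, Add(405, Mul(-1, a))) = Add(1215, Mul(-3, a)))
Pow(Add(-255011, Function('M')(-291, b)), Rational(1, 2)) = Pow(Add(-255011, Add(1215, Mul(-3, Rational(1, 168)))), Rational(1, 2)) = Pow(Add(-255011, Add(1215, Rational(-1, 56))), Rational(1, 2)) = Pow(Add(-255011, Rational(68039, 56)), Rational(1, 2)) = Pow(Rational(-14212577, 56), Rational(1, 2)) = Mul(Rational(1, 28), I, Pow(198976078, Rational(1, 2)))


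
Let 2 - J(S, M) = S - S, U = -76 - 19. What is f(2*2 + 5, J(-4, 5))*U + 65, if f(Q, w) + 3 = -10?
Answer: 1300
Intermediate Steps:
U = -95
J(S, M) = 2 (J(S, M) = 2 - (S - S) = 2 - 1*0 = 2 + 0 = 2)
f(Q, w) = -13 (f(Q, w) = -3 - 10 = -13)
f(2*2 + 5, J(-4, 5))*U + 65 = -13*(-95) + 65 = 1235 + 65 = 1300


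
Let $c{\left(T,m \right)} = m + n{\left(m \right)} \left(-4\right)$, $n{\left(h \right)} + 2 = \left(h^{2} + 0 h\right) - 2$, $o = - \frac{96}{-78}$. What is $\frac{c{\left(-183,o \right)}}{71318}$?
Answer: $\frac{944}{6026371} \approx 0.00015664$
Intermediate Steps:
$o = \frac{16}{13}$ ($o = \left(-96\right) \left(- \frac{1}{78}\right) = \frac{16}{13} \approx 1.2308$)
$n{\left(h \right)} = -4 + h^{2}$ ($n{\left(h \right)} = -2 + \left(\left(h^{2} + 0 h\right) - 2\right) = -2 + \left(\left(h^{2} + 0\right) - 2\right) = -2 + \left(h^{2} - 2\right) = -2 + \left(-2 + h^{2}\right) = -4 + h^{2}$)
$c{\left(T,m \right)} = 16 + m - 4 m^{2}$ ($c{\left(T,m \right)} = m + \left(-4 + m^{2}\right) \left(-4\right) = m - \left(-16 + 4 m^{2}\right) = 16 + m - 4 m^{2}$)
$\frac{c{\left(-183,o \right)}}{71318} = \frac{16 + \frac{16}{13} - 4 \left(\frac{16}{13}\right)^{2}}{71318} = \left(16 + \frac{16}{13} - \frac{1024}{169}\right) \frac{1}{71318} = \frac{1888}{169} \cdot \frac{1}{71318} = \frac{944}{6026371}$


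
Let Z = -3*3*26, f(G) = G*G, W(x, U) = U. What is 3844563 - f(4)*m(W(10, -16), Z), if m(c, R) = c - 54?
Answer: 3845683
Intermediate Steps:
f(G) = G²
Z = -234 (Z = -9*26 = -234)
m(c, R) = -54 + c
3844563 - f(4)*m(W(10, -16), Z) = 3844563 - 4²*(-54 - 16) = 3844563 - 16*(-70) = 3844563 - 1*(-1120) = 3844563 + 1120 = 3845683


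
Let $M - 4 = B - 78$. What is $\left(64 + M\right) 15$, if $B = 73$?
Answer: $945$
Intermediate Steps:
$M = -1$ ($M = 4 + \left(73 - 78\right) = 4 - 5 = -1$)
$\left(64 + M\right) 15 = \left(64 - 1\right) 15 = 63 \cdot 15 = 945$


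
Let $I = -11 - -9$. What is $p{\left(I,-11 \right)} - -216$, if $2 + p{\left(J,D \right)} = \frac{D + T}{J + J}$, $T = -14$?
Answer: $\frac{881}{4} \approx 220.25$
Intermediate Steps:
$I = -2$ ($I = -11 + 9 = -2$)
$p{\left(J,D \right)} = -2 + \frac{-14 + D}{2 J}$ ($p{\left(J,D \right)} = -2 + \frac{D - 14}{J + J} = -2 + \frac{-14 + D}{2 J}$)
$p{\left(I,-11 \right)} - -216 = \frac{-14 - 11 - -8}{2 \left(-2\right)} - -216 = \frac{1}{2} \left(- \frac{1}{2}\right) \left(-14 - 11 + 8\right) + 216 = \frac{1}{2} \left(- \frac{1}{2}\right) \left(-17\right) + 216 = \frac{17}{4} + 216 = \frac{881}{4}$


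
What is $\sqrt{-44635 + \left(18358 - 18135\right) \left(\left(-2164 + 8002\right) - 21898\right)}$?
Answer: $i \sqrt{3626015} \approx 1904.2 i$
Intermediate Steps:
$\sqrt{-44635 + \left(18358 - 18135\right) \left(\left(-2164 + 8002\right) - 21898\right)} = \sqrt{-44635 + 223 \left(5838 - 21898\right)} = \sqrt{-44635 + 223 \left(-16060\right)} = \sqrt{-44635 - 3581380} = \sqrt{-3626015} = i \sqrt{3626015}$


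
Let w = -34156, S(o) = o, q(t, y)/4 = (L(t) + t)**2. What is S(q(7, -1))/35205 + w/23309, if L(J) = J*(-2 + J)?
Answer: -345997892/273531115 ≈ -1.2649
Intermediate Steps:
q(t, y) = 4*(t + t*(-2 + t))**2 (q(t, y) = 4*(t*(-2 + t) + t)**2 = 4*(t + t*(-2 + t))**2)
S(q(7, -1))/35205 + w/23309 = (4*7**2*(-1 + 7)**2)/35205 - 34156/23309 = (4*49*6**2)*(1/35205) - 34156*1/23309 = (4*49*36)*(1/35205) - 34156/23309 = 7056*(1/35205) - 34156/23309 = 2352/11735 - 34156/23309 = -345997892/273531115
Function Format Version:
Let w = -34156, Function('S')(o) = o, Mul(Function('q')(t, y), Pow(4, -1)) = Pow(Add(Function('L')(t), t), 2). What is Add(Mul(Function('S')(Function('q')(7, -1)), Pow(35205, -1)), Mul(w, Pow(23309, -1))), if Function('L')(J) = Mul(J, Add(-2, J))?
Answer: Rational(-345997892, 273531115) ≈ -1.2649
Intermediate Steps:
Function('q')(t, y) = Mul(4, Pow(Add(t, Mul(t, Add(-2, t))), 2)) (Function('q')(t, y) = Mul(4, Pow(Add(Mul(t, Add(-2, t)), t), 2)) = Mul(4, Pow(Add(t, Mul(t, Add(-2, t))), 2)))
Add(Mul(Function('S')(Function('q')(7, -1)), Pow(35205, -1)), Mul(w, Pow(23309, -1))) = Add(Mul(Mul(4, Pow(7, 2), Pow(Add(-1, 7), 2)), Pow(35205, -1)), Mul(-34156, Pow(23309, -1))) = Add(Mul(Mul(4, 49, Pow(6, 2)), Rational(1, 35205)), Mul(-34156, Rational(1, 23309))) = Add(Mul(Mul(4, 49, 36), Rational(1, 35205)), Rational(-34156, 23309)) = Add(Mul(7056, Rational(1, 35205)), Rational(-34156, 23309)) = Add(Rational(2352, 11735), Rational(-34156, 23309)) = Rational(-345997892, 273531115)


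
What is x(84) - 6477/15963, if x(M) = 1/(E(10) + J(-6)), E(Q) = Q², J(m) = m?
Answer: -11625/29422 ≈ -0.39511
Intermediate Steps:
x(M) = 1/94 (x(M) = 1/(10² - 6) = 1/(100 - 6) = 1/94)
x(84) - 6477/15963 = 1/94 - 6477/15963 = 1/94 - 6477*1/15963 = 1/94 - 127/313 = -11625/29422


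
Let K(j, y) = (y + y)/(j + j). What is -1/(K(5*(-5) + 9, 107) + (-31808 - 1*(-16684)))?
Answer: 16/242091 ≈ 6.6091e-5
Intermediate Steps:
K(j, y) = y/j (K(j, y) = (2*y)/((2*j)) = (2*y)*(1/(2*j)) = y/j)
-1/(K(5*(-5) + 9, 107) + (-31808 - 1*(-16684))) = -1/(107/(5*(-5) + 9) + (-31808 - 1*(-16684))) = -1/(107/(-25 + 9) + (-31808 + 16684)) = -1/(107/(-16) - 15124) = -1/(107*(-1/16) - 15124) = -1/(-107/16 - 15124) = -1/(-242091/16) = -1*(-16/242091) = 16/242091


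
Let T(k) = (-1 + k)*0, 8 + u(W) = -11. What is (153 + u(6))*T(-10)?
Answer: 0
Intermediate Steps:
u(W) = -19 (u(W) = -8 - 11 = -19)
T(k) = 0
(153 + u(6))*T(-10) = (153 - 19)*0 = 134*0 = 0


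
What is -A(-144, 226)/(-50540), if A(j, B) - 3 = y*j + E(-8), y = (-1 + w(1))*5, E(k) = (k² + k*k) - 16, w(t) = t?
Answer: 23/10108 ≈ 0.0022754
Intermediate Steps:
E(k) = -16 + 2*k² (E(k) = (k² + k²) - 16 = 2*k² - 16 = -16 + 2*k²)
y = 0 (y = (-1 + 1)*5 = 0*5 = 0)
A(j, B) = 115 (A(j, B) = 3 + (0*j + (-16 + 2*(-8)²)) = 3 + (0 + (-16 + 2*64)) = 3 + (0 + (-16 + 128)) = 3 + (0 + 112) = 3 + 112 = 115)
-A(-144, 226)/(-50540) = -1*115/(-50540) = -115*(-1/50540) = 23/10108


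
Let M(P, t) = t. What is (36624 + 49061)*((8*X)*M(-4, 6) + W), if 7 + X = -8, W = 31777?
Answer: 2661119045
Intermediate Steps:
X = -15 (X = -7 - 8 = -15)
(36624 + 49061)*((8*X)*M(-4, 6) + W) = (36624 + 49061)*((8*(-15))*6 + 31777) = 85685*(-120*6 + 31777) = 85685*(-720 + 31777) = 85685*31057 = 2661119045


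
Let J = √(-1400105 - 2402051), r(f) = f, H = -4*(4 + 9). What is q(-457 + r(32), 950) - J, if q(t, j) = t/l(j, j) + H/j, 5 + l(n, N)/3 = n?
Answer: -55117/269325 - 2*I*√950539 ≈ -0.20465 - 1949.9*I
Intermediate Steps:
H = -52 (H = -4*13 = -52)
l(n, N) = -15 + 3*n
J = 2*I*√950539 (J = √(-3802156) = 2*I*√950539 ≈ 1949.9*I)
q(t, j) = -52/j + t/(-15 + 3*j) (q(t, j) = t/(-15 + 3*j) - 52/j = -52/j + t/(-15 + 3*j))
q(-457 + r(32), 950) - J = (⅓)*(780 - 156*950 + 950*(-457 + 32))/(950*(-5 + 950)) - 2*I*√950539 = (⅓)*(1/950)*(780 - 148200 + 950*(-425))/945 - 2*I*√950539 = (⅓)*(1/950)*(1/945)*(780 - 148200 - 403750) - 2*I*√950539 = (⅓)*(1/950)*(1/945)*(-551170) - 2*I*√950539 = -55117/269325 - 2*I*√950539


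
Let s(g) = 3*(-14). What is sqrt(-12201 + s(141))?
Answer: I*sqrt(12243) ≈ 110.65*I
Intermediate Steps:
s(g) = -42
sqrt(-12201 + s(141)) = sqrt(-12201 - 42) = sqrt(-12243) = I*sqrt(12243)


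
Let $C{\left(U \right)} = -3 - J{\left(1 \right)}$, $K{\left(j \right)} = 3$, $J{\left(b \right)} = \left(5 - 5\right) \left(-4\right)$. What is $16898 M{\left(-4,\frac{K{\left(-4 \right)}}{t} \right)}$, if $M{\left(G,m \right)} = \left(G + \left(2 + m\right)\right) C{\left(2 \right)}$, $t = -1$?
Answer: $253470$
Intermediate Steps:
$J{\left(b \right)} = 0$ ($J{\left(b \right)} = 0 \left(-4\right) = 0$)
$C{\left(U \right)} = -3$ ($C{\left(U \right)} = -3 - 0 = -3 + 0 = -3$)
$M{\left(G,m \right)} = -6 - 3 G - 3 m$ ($M{\left(G,m \right)} = \left(G + \left(2 + m\right)\right) \left(-3\right) = \left(2 + G + m\right) \left(-3\right) = -6 - 3 G - 3 m$)
$16898 M{\left(-4,\frac{K{\left(-4 \right)}}{t} \right)} = 16898 \left(-6 - -12 - 3 \frac{3}{-1}\right) = 16898 \left(-6 + 12 - 3 \cdot 3 \left(-1\right)\right) = 16898 \left(-6 + 12 - -9\right) = 16898 \left(-6 + 12 + 9\right) = 16898 \cdot 15 = 253470$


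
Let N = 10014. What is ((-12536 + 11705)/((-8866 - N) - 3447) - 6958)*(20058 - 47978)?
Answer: 4337384145200/22327 ≈ 1.9427e+8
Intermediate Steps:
((-12536 + 11705)/((-8866 - N) - 3447) - 6958)*(20058 - 47978) = ((-12536 + 11705)/((-8866 - 1*10014) - 3447) - 6958)*(20058 - 47978) = (-831/((-8866 - 10014) - 3447) - 6958)*(-27920) = (-831/(-18880 - 3447) - 6958)*(-27920) = (-831/(-22327) - 6958)*(-27920) = (-831*(-1/22327) - 6958)*(-27920) = (831/22327 - 6958)*(-27920) = -155350435/22327*(-27920) = 4337384145200/22327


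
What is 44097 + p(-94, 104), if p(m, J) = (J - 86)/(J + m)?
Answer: 220494/5 ≈ 44099.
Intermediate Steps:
p(m, J) = (-86 + J)/(J + m)
44097 + p(-94, 104) = 44097 + (-86 + 104)/(104 - 94) = 44097 + 18/10 = 44097 + (⅒)*18 = 44097 + 9/5 = 220494/5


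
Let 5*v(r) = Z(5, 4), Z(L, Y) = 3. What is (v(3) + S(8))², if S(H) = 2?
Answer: 169/25 ≈ 6.7600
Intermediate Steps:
v(r) = ⅗ (v(r) = (⅕)*3 = ⅗)
(v(3) + S(8))² = (⅗ + 2)² = (13/5)² = 169/25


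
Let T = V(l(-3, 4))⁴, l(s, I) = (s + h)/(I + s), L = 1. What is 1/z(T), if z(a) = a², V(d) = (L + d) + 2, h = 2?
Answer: 1/256 ≈ 0.0039063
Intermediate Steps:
l(s, I) = (2 + s)/(I + s) (l(s, I) = (s + 2)/(I + s) = (2 + s)/(I + s))
V(d) = 3 + d (V(d) = (1 + d) + 2 = 3 + d)
T = 16 (T = (3 + (2 - 3)/(4 - 3))⁴ = (3 - 1/1)⁴ = (3 + 1*(-1))⁴ = (3 - 1)⁴ = 2⁴ = 16)
1/z(T) = 1/(16²) = 1/256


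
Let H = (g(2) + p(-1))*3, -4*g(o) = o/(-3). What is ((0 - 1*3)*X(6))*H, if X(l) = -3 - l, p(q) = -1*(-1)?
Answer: 189/2 ≈ 94.500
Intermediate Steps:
g(o) = o/12 (g(o) = -o/(4*(-3)) = -o*(-1)/(4*3) = -(-1)*o/12 = o/12)
p(q) = 1
H = 7/2 (H = ((1/12)*2 + 1)*3 = (1/6 + 1)*3 = (7/6)*3 = 7/2 ≈ 3.5000)
((0 - 1*3)*X(6))*H = ((0 - 1*3)*(-3 - 1*6))*(7/2) = ((0 - 3)*(-3 - 6))*(7/2) = -3*(-9)*(7/2) = 27*(7/2) = 189/2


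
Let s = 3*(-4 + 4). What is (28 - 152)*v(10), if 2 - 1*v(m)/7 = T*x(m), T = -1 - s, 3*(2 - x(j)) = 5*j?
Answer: 32984/3 ≈ 10995.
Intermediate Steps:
s = 0 (s = 3*0 = 0)
x(j) = 2 - 5*j/3
T = -1 (T = -1 - 1*0 = -1 + 0 = -1)
v(m) = 28 - 35*m/3 (v(m) = 14 - (-7)*(2 - 5*m/3) = 14 - 7*(-2 + 5*m/3) = 14 + (14 - 35*m/3) = 28 - 35*m/3)
(28 - 152)*v(10) = (28 - 152)*(28 - 35/3*10) = -124*(28 - 350/3) = -124*(-266/3) = 32984/3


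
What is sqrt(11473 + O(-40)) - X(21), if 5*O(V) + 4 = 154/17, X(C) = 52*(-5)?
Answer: 260 + sqrt(82899735)/85 ≈ 367.12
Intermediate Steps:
X(C) = -260
O(V) = 86/85 (O(V) = -4/5 + (154/17)/5 = -4/5 + (154*(1/17))/5 = -4/5 + (1/5)*(154/17) = -4/5 + 154/85 = 86/85)
sqrt(11473 + O(-40)) - X(21) = sqrt(11473 + 86/85) - 1*(-260) = sqrt(975291/85) + 260 = sqrt(82899735)/85 + 260 = 260 + sqrt(82899735)/85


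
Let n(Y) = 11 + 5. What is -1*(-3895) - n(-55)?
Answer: 3879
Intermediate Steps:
n(Y) = 16
-1*(-3895) - n(-55) = -1*(-3895) - 1*16 = 3895 - 16 = 3879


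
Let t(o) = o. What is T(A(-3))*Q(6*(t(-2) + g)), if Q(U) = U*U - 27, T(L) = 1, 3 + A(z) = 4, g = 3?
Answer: 9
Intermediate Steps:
A(z) = 1 (A(z) = -3 + 4 = 1)
Q(U) = -27 + U**2 (Q(U) = U**2 - 27 = -27 + U**2)
T(A(-3))*Q(6*(t(-2) + g)) = 1*(-27 + (6*(-2 + 3))**2) = 1*(-27 + (6*1)**2) = 1*(-27 + 6**2) = 1*(-27 + 36) = 1*9 = 9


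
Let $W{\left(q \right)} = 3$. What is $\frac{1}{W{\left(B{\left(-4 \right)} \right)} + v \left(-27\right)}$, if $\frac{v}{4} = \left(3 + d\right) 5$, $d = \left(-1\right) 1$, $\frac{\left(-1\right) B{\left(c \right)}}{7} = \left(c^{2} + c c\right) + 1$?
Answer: $- \frac{1}{1077} \approx -0.00092851$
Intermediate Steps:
$B{\left(c \right)} = -7 - 14 c^{2}$ ($B{\left(c \right)} = - 7 \left(\left(c^{2} + c c\right) + 1\right) = - 7 \left(\left(c^{2} + c^{2}\right) + 1\right) = - 7 \left(2 c^{2} + 1\right) = - 7 \left(1 + 2 c^{2}\right) = -7 - 14 c^{2}$)
$d = -1$
$v = 40$ ($v = 4 \left(3 - 1\right) 5 = 4 \cdot 2 \cdot 5 = 4 \cdot 10 = 40$)
$\frac{1}{W{\left(B{\left(-4 \right)} \right)} + v \left(-27\right)} = \frac{1}{3 + 40 \left(-27\right)} = \frac{1}{3 - 1080} = \frac{1}{-1077} = - \frac{1}{1077}$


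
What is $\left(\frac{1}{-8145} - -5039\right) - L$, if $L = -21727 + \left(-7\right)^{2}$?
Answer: $\frac{217609964}{8145} \approx 26717.0$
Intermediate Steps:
$L = -21678$ ($L = -21727 + 49 = -21678$)
$\left(\frac{1}{-8145} - -5039\right) - L = \left(\frac{1}{-8145} - -5039\right) - -21678 = \left(- \frac{1}{8145} + 5039\right) + 21678 = \frac{41042654}{8145} + 21678 = \frac{217609964}{8145}$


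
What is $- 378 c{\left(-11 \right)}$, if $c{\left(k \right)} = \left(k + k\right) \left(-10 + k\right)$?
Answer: $-174636$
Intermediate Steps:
$c{\left(k \right)} = 2 k \left(-10 + k\right)$
$- 378 c{\left(-11 \right)} = - 378 \cdot 2 \left(-11\right) \left(-10 - 11\right) = - 378 \cdot 2 \left(-11\right) \left(-21\right) = \left(-378\right) 462 = -174636$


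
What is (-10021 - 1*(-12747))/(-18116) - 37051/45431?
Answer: -397530411/411513998 ≈ -0.96602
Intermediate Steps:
(-10021 - 1*(-12747))/(-18116) - 37051/45431 = (-10021 + 12747)*(-1/18116) - 37051*1/45431 = 2726*(-1/18116) - 37051/45431 = -1363/9058 - 37051/45431 = -397530411/411513998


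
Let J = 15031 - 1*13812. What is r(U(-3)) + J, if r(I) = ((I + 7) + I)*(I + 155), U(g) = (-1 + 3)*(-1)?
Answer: 1678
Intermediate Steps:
U(g) = -2 (U(g) = 2*(-1) = -2)
r(I) = (7 + 2*I)*(155 + I) (r(I) = ((7 + I) + I)*(155 + I) = (7 + 2*I)*(155 + I))
J = 1219 (J = 15031 - 13812 = 1219)
r(U(-3)) + J = (1085 + 2*(-2)² + 317*(-2)) + 1219 = (1085 + 2*4 - 634) + 1219 = (1085 + 8 - 634) + 1219 = 459 + 1219 = 1678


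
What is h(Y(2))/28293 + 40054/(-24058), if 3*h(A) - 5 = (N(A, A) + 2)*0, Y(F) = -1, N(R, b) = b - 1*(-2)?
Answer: -1699811588/1021009491 ≈ -1.6648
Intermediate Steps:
N(R, b) = 2 + b (N(R, b) = b + 2 = 2 + b)
h(A) = 5/3 (h(A) = 5/3 + (((2 + A) + 2)*0)/3 = 5/3 + ((4 + A)*0)/3 = 5/3 + (⅓)*0 = 5/3 + 0 = 5/3)
h(Y(2))/28293 + 40054/(-24058) = (5/3)/28293 + 40054/(-24058) = (5/3)*(1/28293) + 40054*(-1/24058) = 5/84879 - 20027/12029 = -1699811588/1021009491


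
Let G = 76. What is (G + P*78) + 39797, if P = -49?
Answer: 36051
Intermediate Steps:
(G + P*78) + 39797 = (76 - 49*78) + 39797 = (76 - 3822) + 39797 = -3746 + 39797 = 36051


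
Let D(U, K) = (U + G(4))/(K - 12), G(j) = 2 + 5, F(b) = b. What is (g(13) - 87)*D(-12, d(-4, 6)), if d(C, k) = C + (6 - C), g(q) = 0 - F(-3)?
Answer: -70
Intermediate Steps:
g(q) = 3 (g(q) = 0 - 1*(-3) = 0 + 3 = 3)
G(j) = 7
d(C, k) = 6
D(U, K) = (7 + U)/(-12 + K) (D(U, K) = (U + 7)/(K - 12) = (7 + U)/(-12 + K))
(g(13) - 87)*D(-12, d(-4, 6)) = (3 - 87)*((7 - 12)/(-12 + 6)) = -84*(-5)/(-6) = -(-14)*(-5) = -84*⅚ = -70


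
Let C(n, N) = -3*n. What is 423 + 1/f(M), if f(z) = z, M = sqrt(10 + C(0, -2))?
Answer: 423 + sqrt(10)/10 ≈ 423.32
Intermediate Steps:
M = sqrt(10) (M = sqrt(10 - 3*0) = sqrt(10 + 0) = sqrt(10) ≈ 3.1623)
423 + 1/f(M) = 423 + 1/(sqrt(10)) = 423 + sqrt(10)/10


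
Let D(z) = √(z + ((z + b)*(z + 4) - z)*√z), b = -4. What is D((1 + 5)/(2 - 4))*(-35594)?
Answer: -35594*√(-3 - 4*I*√3) ≈ -53686.0 + 81749.0*I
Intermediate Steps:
D(z) = √(z + √z*(-z + (-4 + z)*(4 + z))) (D(z) = √(z + ((z - 4)*(z + 4) - z)*√z) = √(z + ((-4 + z)*(4 + z) - z)*√z) = √(z + (-z + (-4 + z)*(4 + z))*√z) = √(z + √z*(-z + (-4 + z)*(4 + z))))
D((1 + 5)/(2 - 4))*(-35594) = √((1 + 5)/(2 - 4) + ((1 + 5)/(2 - 4))^(5/2) - ((1 + 5)/(2 - 4))^(3/2) - 16*√(1 + 5)*(I*√2/2))*(-35594) = √(6/(-2) + (6/(-2))^(5/2) - (6/(-2))^(3/2) - 16*√6*(I*√2/2))*(-35594) = √(6*(-½) + (6*(-½))^(5/2) - (6*(-½))^(3/2) - 16*I*√3)*(-35594) = √(-3 + (-3)^(5/2) - (-3)^(3/2) - 16*I*√3)*(-35594) = √(-3 + 9*I*√3 - (-3)*I*√3 - 16*I*√3)*(-35594) = √(-3 + 9*I*√3 + 3*I*√3 - 16*I*√3)*(-35594) = √(-3 - 4*I*√3)*(-35594) = -35594*√(-3 - 4*I*√3)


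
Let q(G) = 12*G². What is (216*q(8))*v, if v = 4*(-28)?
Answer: -18579456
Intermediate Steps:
v = -112
(216*q(8))*v = (216*(12*8²))*(-112) = (216*(12*64))*(-112) = (216*768)*(-112) = 165888*(-112) = -18579456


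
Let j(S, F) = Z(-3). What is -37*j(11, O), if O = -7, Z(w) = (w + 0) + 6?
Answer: -111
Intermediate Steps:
Z(w) = 6 + w (Z(w) = w + 6 = 6 + w)
j(S, F) = 3 (j(S, F) = 6 - 3 = 3)
-37*j(11, O) = -37*3 = -111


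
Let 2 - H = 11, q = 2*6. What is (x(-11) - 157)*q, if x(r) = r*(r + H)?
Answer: 756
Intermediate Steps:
q = 12
H = -9 (H = 2 - 1*11 = 2 - 11 = -9)
x(r) = r*(-9 + r) (x(r) = r*(r - 9) = r*(-9 + r))
(x(-11) - 157)*q = (-11*(-9 - 11) - 157)*12 = (-11*(-20) - 157)*12 = (220 - 157)*12 = 63*12 = 756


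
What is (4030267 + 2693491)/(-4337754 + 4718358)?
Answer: 3361879/190302 ≈ 17.666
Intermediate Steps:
(4030267 + 2693491)/(-4337754 + 4718358) = 6723758/380604 = 6723758*(1/380604) = 3361879/190302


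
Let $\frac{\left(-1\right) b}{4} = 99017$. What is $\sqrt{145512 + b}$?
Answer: $2 i \sqrt{62639} \approx 500.56 i$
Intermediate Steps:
$b = -396068$ ($b = \left(-4\right) 99017 = -396068$)
$\sqrt{145512 + b} = \sqrt{145512 - 396068} = \sqrt{-250556} = 2 i \sqrt{62639}$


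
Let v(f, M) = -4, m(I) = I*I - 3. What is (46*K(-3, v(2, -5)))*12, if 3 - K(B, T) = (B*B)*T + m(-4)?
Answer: 14352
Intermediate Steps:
m(I) = -3 + I² (m(I) = I² - 3 = -3 + I²)
K(B, T) = -10 - T*B² (K(B, T) = 3 - ((B*B)*T + (-3 + (-4)²)) = 3 - (B²*T + (-3 + 16)) = 3 - (T*B² + 13) = 3 - (13 + T*B²) = 3 + (-13 - T*B²) = -10 - T*B²)
(46*K(-3, v(2, -5)))*12 = (46*(-10 - 1*(-4)*(-3)²))*12 = (46*(-10 - 1*(-4)*9))*12 = (46*(-10 + 36))*12 = (46*26)*12 = 1196*12 = 14352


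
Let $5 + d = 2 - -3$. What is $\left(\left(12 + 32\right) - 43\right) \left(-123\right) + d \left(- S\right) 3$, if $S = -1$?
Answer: $-123$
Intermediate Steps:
$d = 0$ ($d = -5 + \left(2 - -3\right) = -5 + \left(2 + 3\right) = -5 + 5 = 0$)
$\left(\left(12 + 32\right) - 43\right) \left(-123\right) + d \left(- S\right) 3 = \left(\left(12 + 32\right) - 43\right) \left(-123\right) + 0 \left(\left(-1\right) \left(-1\right)\right) 3 = \left(44 - 43\right) \left(-123\right) + 0 \cdot 1 \cdot 3 = 1 \left(-123\right) + 0 \cdot 3 = -123 + 0 = -123$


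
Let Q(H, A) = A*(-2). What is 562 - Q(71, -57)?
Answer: 448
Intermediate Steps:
Q(H, A) = -2*A
562 - Q(71, -57) = 562 - (-2)*(-57) = 562 - 1*114 = 562 - 114 = 448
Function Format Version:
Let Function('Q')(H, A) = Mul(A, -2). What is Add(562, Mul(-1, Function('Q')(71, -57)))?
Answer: 448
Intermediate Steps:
Function('Q')(H, A) = Mul(-2, A)
Add(562, Mul(-1, Function('Q')(71, -57))) = Add(562, Mul(-1, Mul(-2, -57))) = Add(562, Mul(-1, 114)) = Add(562, -114) = 448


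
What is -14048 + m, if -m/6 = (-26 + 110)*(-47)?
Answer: 9640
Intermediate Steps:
m = 23688 (m = -6*(-26 + 110)*(-47) = -504*(-47) = -6*(-3948) = 23688)
-14048 + m = -14048 + 23688 = 9640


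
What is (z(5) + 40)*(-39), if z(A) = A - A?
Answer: -1560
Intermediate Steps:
z(A) = 0
(z(5) + 40)*(-39) = (0 + 40)*(-39) = 40*(-39) = -1560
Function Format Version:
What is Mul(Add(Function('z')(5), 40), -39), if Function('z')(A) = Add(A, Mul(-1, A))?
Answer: -1560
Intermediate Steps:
Function('z')(A) = 0
Mul(Add(Function('z')(5), 40), -39) = Mul(Add(0, 40), -39) = Mul(40, -39) = -1560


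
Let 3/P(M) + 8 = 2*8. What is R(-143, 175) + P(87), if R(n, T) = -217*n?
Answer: 248251/8 ≈ 31031.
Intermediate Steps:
P(M) = 3/8 (P(M) = 3/(-8 + 2*8) = 3/(-8 + 16) = 3/8)
R(-143, 175) + P(87) = -217*(-143) + 3/8 = 31031 + 3/8 = 248251/8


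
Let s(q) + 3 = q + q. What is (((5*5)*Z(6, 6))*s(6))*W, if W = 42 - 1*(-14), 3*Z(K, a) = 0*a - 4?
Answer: -16800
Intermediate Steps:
Z(K, a) = -4/3 (Z(K, a) = (0*a - 4)/3 = (0 - 4)/3 = (⅓)*(-4) = -4/3)
W = 56 (W = 42 + 14 = 56)
s(q) = -3 + 2*q (s(q) = -3 + (q + q) = -3 + 2*q)
(((5*5)*Z(6, 6))*s(6))*W = (((5*5)*(-4/3))*(-3 + 2*6))*56 = ((25*(-4/3))*(-3 + 12))*56 = -100/3*9*56 = -300*56 = -16800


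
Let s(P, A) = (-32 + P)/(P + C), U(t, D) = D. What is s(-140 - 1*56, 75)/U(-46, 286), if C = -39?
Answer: 114/33605 ≈ 0.0033924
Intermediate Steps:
s(P, A) = (-32 + P)/(-39 + P) (s(P, A) = (-32 + P)/(P - 39) = (-32 + P)/(-39 + P))
s(-140 - 1*56, 75)/U(-46, 286) = ((-32 + (-140 - 1*56))/(-39 + (-140 - 1*56)))/286 = ((-32 + (-140 - 56))/(-39 + (-140 - 56)))*(1/286) = ((-32 - 196)/(-39 - 196))*(1/286) = (-228/(-235))*(1/286) = -1/235*(-228)*(1/286) = (228/235)*(1/286) = 114/33605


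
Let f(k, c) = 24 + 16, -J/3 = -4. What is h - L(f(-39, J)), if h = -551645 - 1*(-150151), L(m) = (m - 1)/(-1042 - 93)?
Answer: -455695651/1135 ≈ -4.0149e+5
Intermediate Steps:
J = 12 (J = -3*(-4) = 12)
f(k, c) = 40
L(m) = 1/1135 - m/1135 (L(m) = (-1 + m)/(-1135) = (-1 + m)*(-1/1135) = 1/1135 - m/1135)
h = -401494 (h = -551645 + 150151 = -401494)
h - L(f(-39, J)) = -401494 - (1/1135 - 1/1135*40) = -401494 - (1/1135 - 8/227) = -401494 - 1*(-39/1135) = -401494 + 39/1135 = -455695651/1135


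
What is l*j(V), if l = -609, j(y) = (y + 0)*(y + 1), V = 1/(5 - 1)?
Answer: -3045/16 ≈ -190.31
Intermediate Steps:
V = ¼ (V = 1/4 = ¼ ≈ 0.25000)
j(y) = y*(1 + y)
l*j(V) = -609*(1 + ¼)/4 = -609*5/(4*4) = -609*5/16 = -3045/16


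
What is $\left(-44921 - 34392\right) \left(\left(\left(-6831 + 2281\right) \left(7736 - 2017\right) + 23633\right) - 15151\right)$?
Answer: $2063166530984$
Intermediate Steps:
$\left(-44921 - 34392\right) \left(\left(\left(-6831 + 2281\right) \left(7736 - 2017\right) + 23633\right) - 15151\right) = - 79313 \left(\left(\left(-4550\right) 5719 + 23633\right) - 15151\right) = - 79313 \left(\left(-26021450 + 23633\right) - 15151\right) = - 79313 \left(-25997817 - 15151\right) = \left(-79313\right) \left(-26012968\right) = 2063166530984$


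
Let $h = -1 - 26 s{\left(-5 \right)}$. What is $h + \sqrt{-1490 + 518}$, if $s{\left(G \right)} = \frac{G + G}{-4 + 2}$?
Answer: $-131 + 18 i \sqrt{3} \approx -131.0 + 31.177 i$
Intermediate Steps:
$s{\left(G \right)} = - G$ ($s{\left(G \right)} = \frac{2 G}{-2} = 2 G \left(- \frac{1}{2}\right) = - G$)
$h = -131$ ($h = -1 - 26 \left(\left(-1\right) \left(-5\right)\right) = -1 - 130 = -131$)
$h + \sqrt{-1490 + 518} = -131 + \sqrt{-1490 + 518} = -131 + \sqrt{-972} = -131 + 18 i \sqrt{3}$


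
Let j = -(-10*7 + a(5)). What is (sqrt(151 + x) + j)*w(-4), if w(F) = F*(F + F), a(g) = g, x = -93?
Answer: 2080 + 32*sqrt(58) ≈ 2323.7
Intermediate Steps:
w(F) = 2*F**2 (w(F) = F*(2*F) = 2*F**2)
j = 65 (j = -(-10*7 + 5) = -(-70 + 5) = -1*(-65) = 65)
(sqrt(151 + x) + j)*w(-4) = (sqrt(151 - 93) + 65)*(2*(-4)**2) = (sqrt(58) + 65)*(2*16) = (65 + sqrt(58))*32 = 2080 + 32*sqrt(58)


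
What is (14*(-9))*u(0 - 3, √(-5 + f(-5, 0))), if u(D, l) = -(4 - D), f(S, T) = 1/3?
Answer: 882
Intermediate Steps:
f(S, T) = ⅓
u(D, l) = -4 + D
(14*(-9))*u(0 - 3, √(-5 + f(-5, 0))) = (14*(-9))*(-4 + (0 - 3)) = -126*(-4 - 3) = -126*(-7) = 882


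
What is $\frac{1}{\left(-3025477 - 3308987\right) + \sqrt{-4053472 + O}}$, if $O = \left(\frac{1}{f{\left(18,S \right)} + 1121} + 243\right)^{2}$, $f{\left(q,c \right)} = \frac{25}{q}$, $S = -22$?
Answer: $- \frac{2585482484606976}{16377647351741787822103} - \frac{20203 i \sqrt{1630368344201239}}{16377647351741787822103} \approx -1.5787 \cdot 10^{-7} - 4.9809 \cdot 10^{-11} i$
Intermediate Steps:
$O = \frac{24101687966409}{408161209}$ ($O = \left(\frac{1}{\frac{25}{18} + 1121} + 243\right)^{2} = \left(\frac{1}{\frac{20203}{18}} + 243\right)^{2} = \left(\frac{18}{20203} + 243\right)^{2} = \left(\frac{4909347}{20203}\right)^{2} = \frac{24101687966409}{408161209} \approx 59049.0$)
$\frac{1}{\left(-3025477 - 3308987\right) + \sqrt{-4053472 + O}} = \frac{1}{\left(-3025477 - 3308987\right) + \sqrt{-4053472 + \frac{24101687966409}{408161209}}} = \frac{1}{\left(-3025477 - 3308987\right) + \sqrt{- \frac{1630368344201239}{408161209}}} = \frac{1}{-6334464 + \frac{i \sqrt{1630368344201239}}{20203}}$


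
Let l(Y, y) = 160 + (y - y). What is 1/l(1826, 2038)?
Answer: 1/160 ≈ 0.0062500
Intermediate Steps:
l(Y, y) = 160 (l(Y, y) = 160 + 0 = 160)
1/l(1826, 2038) = 1/160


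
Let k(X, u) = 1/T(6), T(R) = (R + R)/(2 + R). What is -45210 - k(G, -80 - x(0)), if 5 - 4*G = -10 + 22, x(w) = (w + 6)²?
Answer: -135632/3 ≈ -45211.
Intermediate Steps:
x(w) = (6 + w)²
T(R) = 2*R/(2 + R) (T(R) = (2*R)/(2 + R) = 2*R/(2 + R))
G = -7/4 (G = 5/4 - (-10 + 22)/4 = 5/4 - ¼*12 = 5/4 - 3 = -7/4 ≈ -1.7500)
k(X, u) = ⅔ (k(X, u) = 1/(2*6/(2 + 6)) = 1/(2*6/8) = 1/(2*6*(⅛)) = 1/(3/2) = ⅔)
-45210 - k(G, -80 - x(0)) = -45210 - 1*⅔ = -45210 - ⅔ = -135632/3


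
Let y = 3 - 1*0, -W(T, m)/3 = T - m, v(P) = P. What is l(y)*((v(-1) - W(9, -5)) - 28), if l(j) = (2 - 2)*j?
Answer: 0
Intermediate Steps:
W(T, m) = -3*T + 3*m (W(T, m) = -3*(T - m) = -3*T + 3*m)
y = 3 (y = 3 + 0 = 3)
l(j) = 0 (l(j) = 0*j = 0)
l(y)*((v(-1) - W(9, -5)) - 28) = 0*((-1 - (-3*9 + 3*(-5))) - 28) = 0*((-1 - (-27 - 15)) - 28) = 0*((-1 - 1*(-42)) - 28) = 0*((-1 + 42) - 28) = 0*(41 - 28) = 0*13 = 0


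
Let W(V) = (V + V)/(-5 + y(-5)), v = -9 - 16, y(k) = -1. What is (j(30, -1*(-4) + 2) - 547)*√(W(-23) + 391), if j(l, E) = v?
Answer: -1144*√897/3 ≈ -11421.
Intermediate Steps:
v = -25
W(V) = -V/3 (W(V) = (V + V)/(-5 - 1) = (2*V)/(-6) = (2*V)*(-⅙) = -V/3)
j(l, E) = -25
(j(30, -1*(-4) + 2) - 547)*√(W(-23) + 391) = (-25 - 547)*√(-⅓*(-23) + 391) = -572*√(23/3 + 391) = -1144*√897/3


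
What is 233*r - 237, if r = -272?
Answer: -63613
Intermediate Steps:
233*r - 237 = 233*(-272) - 237 = -63376 - 237 = -63613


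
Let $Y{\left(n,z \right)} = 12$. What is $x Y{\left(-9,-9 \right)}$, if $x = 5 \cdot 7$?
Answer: $420$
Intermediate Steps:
$x = 35$
$x Y{\left(-9,-9 \right)} = 35 \cdot 12 = 420$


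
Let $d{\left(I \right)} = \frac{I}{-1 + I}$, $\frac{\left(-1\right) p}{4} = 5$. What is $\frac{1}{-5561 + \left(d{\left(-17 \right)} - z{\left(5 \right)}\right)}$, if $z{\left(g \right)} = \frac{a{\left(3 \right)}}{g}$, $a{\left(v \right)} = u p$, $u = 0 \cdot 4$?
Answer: $- \frac{18}{100081} \approx -0.00017985$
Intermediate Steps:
$p = -20$ ($p = \left(-4\right) 5 = -20$)
$u = 0$
$a{\left(v \right)} = 0$ ($a{\left(v \right)} = 0 \left(-20\right) = 0$)
$z{\left(g \right)} = 0$ ($z{\left(g \right)} = \frac{0}{g} = 0$)
$\frac{1}{-5561 + \left(d{\left(-17 \right)} - z{\left(5 \right)}\right)} = \frac{1}{-5561 - \frac{17}{-1 - 17}} = \frac{1}{-5561 + \left(- \frac{17}{-18} + 0\right)} = \frac{1}{-5561 + \left(\left(-17\right) \left(- \frac{1}{18}\right) + 0\right)} = \frac{1}{-5561 + \left(\frac{17}{18} + 0\right)} = \frac{1}{-5561 + \frac{17}{18}} = \frac{1}{- \frac{100081}{18}} = - \frac{18}{100081}$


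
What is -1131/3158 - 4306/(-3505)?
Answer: 9634193/11068790 ≈ 0.87039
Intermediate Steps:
-1131/3158 - 4306/(-3505) = -1131*1/3158 - 4306*(-1/3505) = -1131/3158 + 4306/3505 = 9634193/11068790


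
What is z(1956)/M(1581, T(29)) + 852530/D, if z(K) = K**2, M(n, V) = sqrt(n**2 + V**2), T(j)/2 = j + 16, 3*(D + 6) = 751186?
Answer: 1278795/375584 + 1275312*sqrt(278629)/278629 ≈ 2419.4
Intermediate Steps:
D = 751168/3 (D = -6 + (1/3)*751186 = -6 + 751186/3 = 751168/3 ≈ 2.5039e+5)
T(j) = 32 + 2*j (T(j) = 2*(j + 16) = 2*(16 + j) = 32 + 2*j)
M(n, V) = sqrt(V**2 + n**2)
z(1956)/M(1581, T(29)) + 852530/D = 1956**2/(sqrt((32 + 2*29)**2 + 1581**2)) + 852530/(751168/3) = 3825936/(sqrt((32 + 58)**2 + 2499561)) + 852530*(3/751168) = 3825936/(sqrt(90**2 + 2499561)) + 1278795/375584 = 3825936/(sqrt(8100 + 2499561)) + 1278795/375584 = 3825936/(sqrt(2507661)) + 1278795/375584 = 3825936/((3*sqrt(278629))) + 1278795/375584 = 3825936*(sqrt(278629)/835887) + 1278795/375584 = 1275312*sqrt(278629)/278629 + 1278795/375584 = 1278795/375584 + 1275312*sqrt(278629)/278629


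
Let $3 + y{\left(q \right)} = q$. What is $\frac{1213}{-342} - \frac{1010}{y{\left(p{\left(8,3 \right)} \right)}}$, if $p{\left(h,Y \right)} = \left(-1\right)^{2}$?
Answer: $\frac{171497}{342} \approx 501.45$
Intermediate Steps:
$p{\left(h,Y \right)} = 1$
$y{\left(q \right)} = -3 + q$
$\frac{1213}{-342} - \frac{1010}{y{\left(p{\left(8,3 \right)} \right)}} = \frac{1213}{-342} - \frac{1010}{-3 + 1} = 1213 \left(- \frac{1}{342}\right) - \frac{1010}{-2} = - \frac{1213}{342} - -505 = - \frac{1213}{342} + 505 = \frac{171497}{342}$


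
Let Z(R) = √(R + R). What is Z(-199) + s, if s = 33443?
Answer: 33443 + I*√398 ≈ 33443.0 + 19.95*I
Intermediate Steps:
Z(R) = √2*√R (Z(R) = √(2*R) = √2*√R)
Z(-199) + s = √2*√(-199) + 33443 = √2*(I*√199) + 33443 = I*√398 + 33443 = 33443 + I*√398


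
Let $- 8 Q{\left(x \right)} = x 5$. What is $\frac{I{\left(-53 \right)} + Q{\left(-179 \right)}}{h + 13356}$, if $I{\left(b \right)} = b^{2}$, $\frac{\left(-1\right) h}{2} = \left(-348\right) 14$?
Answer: $\frac{7789}{61600} \approx 0.12644$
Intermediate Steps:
$h = 9744$ ($h = - 2 \left(\left(-348\right) 14\right) = \left(-2\right) \left(-4872\right) = 9744$)
$Q{\left(x \right)} = - \frac{5 x}{8}$ ($Q{\left(x \right)} = - \frac{x 5}{8} = - \frac{5 x}{8}$)
$\frac{I{\left(-53 \right)} + Q{\left(-179 \right)}}{h + 13356} = \frac{\left(-53\right)^{2} - - \frac{895}{8}}{9744 + 13356} = \frac{2809 + \frac{895}{8}}{23100} = \frac{23367}{8} \cdot \frac{1}{23100} = \frac{7789}{61600}$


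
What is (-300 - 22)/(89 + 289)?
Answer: -23/27 ≈ -0.85185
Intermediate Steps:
(-300 - 22)/(89 + 289) = -322/378 = -322*1/378 = -23/27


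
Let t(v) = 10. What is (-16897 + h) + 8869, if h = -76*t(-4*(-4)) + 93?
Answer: -8695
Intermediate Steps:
h = -667 (h = -76*10 + 93 = -760 + 93 = -667)
(-16897 + h) + 8869 = (-16897 - 667) + 8869 = -17564 + 8869 = -8695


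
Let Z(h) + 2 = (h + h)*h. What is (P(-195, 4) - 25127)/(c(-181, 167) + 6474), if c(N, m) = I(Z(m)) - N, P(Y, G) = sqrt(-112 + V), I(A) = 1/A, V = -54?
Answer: -1401483552/371189281 + 55776*I*sqrt(166)/371189281 ≈ -3.7757 + 0.001936*I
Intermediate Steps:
Z(h) = -2 + 2*h**2 (Z(h) = -2 + (h + h)*h = -2 + (2*h)*h = -2 + 2*h**2)
P(Y, G) = I*sqrt(166) (P(Y, G) = sqrt(-112 - 54) = sqrt(-166) = I*sqrt(166))
c(N, m) = 1/(-2 + 2*m**2) - N
(P(-195, 4) - 25127)/(c(-181, 167) + 6474) = (I*sqrt(166) - 25127)/((1/2 - 1*(-181)*(-1 + 167**2))/(-1 + 167**2) + 6474) = (-25127 + I*sqrt(166))/((1/2 - 1*(-181)*(-1 + 27889))/(-1 + 27889) + 6474) = (-25127 + I*sqrt(166))/((1/2 - 1*(-181)*27888)/27888 + 6474) = (-25127 + I*sqrt(166))/((1/2 + 5047728)/27888 + 6474) = (-25127 + I*sqrt(166))/((1/27888)*(10095457/2) + 6474) = (-25127 + I*sqrt(166))/(10095457/55776 + 6474) = (-25127 + I*sqrt(166))/(371189281/55776) = (-25127 + I*sqrt(166))*(55776/371189281) = -1401483552/371189281 + 55776*I*sqrt(166)/371189281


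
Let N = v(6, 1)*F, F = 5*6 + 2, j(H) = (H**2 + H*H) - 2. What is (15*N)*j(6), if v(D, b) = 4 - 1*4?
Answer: 0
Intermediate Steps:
j(H) = -2 + 2*H**2 (j(H) = (H**2 + H**2) - 2 = 2*H**2 - 2 = -2 + 2*H**2)
v(D, b) = 0 (v(D, b) = 4 - 4 = 0)
F = 32 (F = 30 + 2 = 32)
N = 0 (N = 0*32 = 0)
(15*N)*j(6) = (15*0)*(-2 + 2*6**2) = 0*(-2 + 2*36) = 0*(-2 + 72) = 0*70 = 0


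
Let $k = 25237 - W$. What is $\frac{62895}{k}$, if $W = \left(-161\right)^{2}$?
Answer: $- \frac{20965}{228} \approx -91.952$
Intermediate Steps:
$W = 25921$
$k = -684$ ($k = 25237 - 25921 = -684$)
$\frac{62895}{k} = \frac{62895}{-684} = 62895 \left(- \frac{1}{684}\right) = - \frac{20965}{228}$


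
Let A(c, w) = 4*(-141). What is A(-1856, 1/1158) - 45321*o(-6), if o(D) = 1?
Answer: -45885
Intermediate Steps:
A(c, w) = -564
A(-1856, 1/1158) - 45321*o(-6) = -564 - 45321 = -45885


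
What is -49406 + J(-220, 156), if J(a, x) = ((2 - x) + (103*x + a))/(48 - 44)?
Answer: -90965/2 ≈ -45483.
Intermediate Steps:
J(a, x) = ½ + a/4 + 51*x/2 (J(a, x) = ((2 - x) + (a + 103*x))/4 = (2 + a + 102*x)*(¼) = ½ + a/4 + 51*x/2)
-49406 + J(-220, 156) = -49406 + (½ + (¼)*(-220) + (51/2)*156) = -49406 + (½ - 55 + 3978) = -49406 + 7847/2 = -90965/2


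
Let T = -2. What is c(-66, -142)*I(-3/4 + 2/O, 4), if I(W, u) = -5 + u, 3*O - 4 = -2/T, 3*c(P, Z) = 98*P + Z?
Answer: 6610/3 ≈ 2203.3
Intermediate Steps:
c(P, Z) = Z/3 + 98*P/3 (c(P, Z) = (98*P + Z)/3 = (Z + 98*P)/3 = Z/3 + 98*P/3)
O = 5/3 (O = 4/3 + (-2/(-2))/3 = 4/3 + (-2*(-½))/3 = 4/3 + (⅓)*1 = 4/3 + ⅓ = 5/3 ≈ 1.6667)
c(-66, -142)*I(-3/4 + 2/O, 4) = ((⅓)*(-142) + (98/3)*(-66))*(-5 + 4) = (-142/3 - 2156)*(-1) = -6610/3*(-1) = 6610/3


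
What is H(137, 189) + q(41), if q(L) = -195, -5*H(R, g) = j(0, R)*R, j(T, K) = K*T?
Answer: -195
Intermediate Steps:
H(R, g) = 0 (H(R, g) = -R*0*R/5 = -0*R = -1/5*0 = 0)
H(137, 189) + q(41) = 0 - 195 = -195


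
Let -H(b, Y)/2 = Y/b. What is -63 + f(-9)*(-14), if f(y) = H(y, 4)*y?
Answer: 49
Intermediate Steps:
H(b, Y) = -2*Y/b
f(y) = -8 (f(y) = (-2*4/y)*y = (-8/y)*y = -8)
-63 + f(-9)*(-14) = -63 - 8*(-14) = -63 + 112 = 49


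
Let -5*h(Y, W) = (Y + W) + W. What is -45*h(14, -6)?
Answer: 18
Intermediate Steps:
h(Y, W) = -2*W/5 - Y/5 (h(Y, W) = -((Y + W) + W)/5 = -((W + Y) + W)/5 = -(Y + 2*W)/5 = -2*W/5 - Y/5)
-45*h(14, -6) = -45*(-2/5*(-6) - 1/5*14) = -45*(12/5 - 14/5) = -45*(-2/5) = 18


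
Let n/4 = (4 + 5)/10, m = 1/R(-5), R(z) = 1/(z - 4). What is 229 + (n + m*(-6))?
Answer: 1433/5 ≈ 286.60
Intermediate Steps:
R(z) = 1/(-4 + z)
m = -9 (m = 1/(1/(-4 - 5)) = 1/(1/(-9)) = 1/(-1/9) = -9)
n = 18/5 (n = 4*((4 + 5)/10) = 4*(9*(1/10)) = 4*(9/10) = 18/5 ≈ 3.6000)
229 + (n + m*(-6)) = 229 + (18/5 - 9*(-6)) = 229 + (18/5 + 54) = 229 + 288/5 = 1433/5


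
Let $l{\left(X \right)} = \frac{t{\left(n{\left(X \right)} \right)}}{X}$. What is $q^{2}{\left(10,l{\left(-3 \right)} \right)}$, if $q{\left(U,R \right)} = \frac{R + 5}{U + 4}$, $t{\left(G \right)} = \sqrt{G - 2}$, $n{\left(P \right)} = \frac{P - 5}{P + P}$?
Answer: $\frac{\left(45 - i \sqrt{6}\right)^{2}}{15876} \approx 0.12717 - 0.013886 i$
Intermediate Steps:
$n{\left(P \right)} = \frac{-5 + P}{2 P}$
$t{\left(G \right)} = \sqrt{-2 + G}$
$l{\left(X \right)} = \frac{\sqrt{-2 + \frac{-5 + X}{2 X}}}{X}$
$q{\left(U,R \right)} = \frac{5 + R}{4 + U}$
$q^{2}{\left(10,l{\left(-3 \right)} \right)} = \left(\frac{5 + \frac{\sqrt{-6 - \frac{10}{-3}}}{2 \left(-3\right)}}{4 + 10}\right)^{2} = \left(\frac{5 + \frac{1}{2} \left(- \frac{1}{3}\right) \sqrt{-6 - - \frac{10}{3}}}{14}\right)^{2} = \left(\frac{5 + \frac{1}{2} \left(- \frac{1}{3}\right) \sqrt{-6 + \frac{10}{3}}}{14}\right)^{2} = \left(\frac{5 + \frac{1}{2} \left(- \frac{1}{3}\right) \sqrt{- \frac{8}{3}}}{14}\right)^{2} = \left(\frac{5 + \frac{1}{2} \left(- \frac{1}{3}\right) \frac{2 i \sqrt{6}}{3}}{14}\right)^{2} = \left(\frac{5 - \frac{i \sqrt{6}}{9}}{14}\right)^{2} = \left(\frac{5}{14} - \frac{i \sqrt{6}}{126}\right)^{2}$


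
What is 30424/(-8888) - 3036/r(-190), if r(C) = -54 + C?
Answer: 611266/67771 ≈ 9.0196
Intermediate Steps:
30424/(-8888) - 3036/r(-190) = 30424/(-8888) - 3036/(-54 - 190) = 30424*(-1/8888) - 3036/(-244) = -3803/1111 - 3036*(-1/244) = -3803/1111 + 759/61 = 611266/67771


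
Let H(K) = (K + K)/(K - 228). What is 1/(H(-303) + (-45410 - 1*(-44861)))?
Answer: -177/96971 ≈ -0.0018253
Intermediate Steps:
H(K) = 2*K/(-228 + K) (H(K) = (2*K)/(-228 + K) = 2*K/(-228 + K))
1/(H(-303) + (-45410 - 1*(-44861))) = 1/(2*(-303)/(-228 - 303) + (-45410 - 1*(-44861))) = 1/(2*(-303)/(-531) + (-45410 + 44861)) = 1/(2*(-303)*(-1/531) - 549) = 1/(202/177 - 549) = 1/(-96971/177) = -177/96971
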